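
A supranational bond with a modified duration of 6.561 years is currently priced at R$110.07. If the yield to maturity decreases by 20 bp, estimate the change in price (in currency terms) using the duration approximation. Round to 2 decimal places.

+R$1.44

Duration approximation: ΔP/P ≈ -D_mod · Δy = -6.561 × (-0.002) = +0.013122.
ΔP ≈ 110.07 × (+0.013122) = +1.44433854.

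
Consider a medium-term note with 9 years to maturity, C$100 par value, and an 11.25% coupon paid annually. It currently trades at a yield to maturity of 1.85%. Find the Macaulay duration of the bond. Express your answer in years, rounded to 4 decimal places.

Periodic yield y = 0.0185. Discount each cash flow and weight by its year:
  t   CF        PV=CF/(1+0.0185)^t    t·PV
  1        11.25        11.0457        11.0457
  2        11.25        10.8450        21.6900
  3        11.25        10.6480        31.9441
  4        11.25        10.4546        41.8185
  5        11.25        10.2647        51.3236
  6        11.25        10.0783        60.4697
  7        11.25         9.8952        69.2665
  8        11.25         9.7155        77.7238
  9       111.25        94.3302       848.9717
  Σ                    177.2772     1,214.2537
Price P = Σ PV = 177.2772.
Macaulay duration = Σ(t·PV) / P = 1,214.2537 / 177.2772 = 6.84946 years.

6.8495 years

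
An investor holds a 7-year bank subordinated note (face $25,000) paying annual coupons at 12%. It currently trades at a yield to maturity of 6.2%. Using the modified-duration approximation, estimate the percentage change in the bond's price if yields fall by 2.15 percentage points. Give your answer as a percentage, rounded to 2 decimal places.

Periodic yield y = 0.062. Modified duration first:
  t   CF        PV=CF/(1+0.062)^t    t·PV
  1     3,000.00     2,824.8588     2,824.8588
  2     3,000.00     2,659.9423     5,319.8847
  3     3,000.00     2,504.6538     7,513.9614
  4     3,000.00     2,358.4311     9,433.7243
  5     3,000.00     2,220.7449    11,103.7244
  6     3,000.00     2,091.0969    12,546.5813
  7    28,000.00    18,377.4993   128,642.4949
  Σ                 33,037.2270   177,385.2297
P = 33,037.2270; D_Mac = 5.36925 yrs; D_mod = 5.36925/(1+0.062) = 5.05579 yrs.
ΔP/P ≈ -D_mod · Δy = -5.05579 × (-0.0215) = +0.108700 = +10.8700%.

+10.87%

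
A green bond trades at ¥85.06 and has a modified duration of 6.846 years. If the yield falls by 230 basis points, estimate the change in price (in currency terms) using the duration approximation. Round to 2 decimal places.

+¥13.39

Duration approximation: ΔP/P ≈ -D_mod · Δy = -6.846 × (-0.023) = +0.157458.
ΔP ≈ 85.06 × (+0.157458) = +13.39337748.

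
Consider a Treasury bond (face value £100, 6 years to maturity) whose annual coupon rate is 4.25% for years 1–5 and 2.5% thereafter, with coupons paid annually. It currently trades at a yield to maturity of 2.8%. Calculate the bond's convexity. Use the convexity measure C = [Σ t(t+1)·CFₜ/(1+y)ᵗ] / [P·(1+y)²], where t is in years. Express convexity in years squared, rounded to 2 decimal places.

34.80

With y = 0.028:
  t   CF        PV=CF/(1+0.028)^t    t·PV        t(t+1)·PV
  1         4.25         4.1342         4.1342           8.2685
  2         4.25         4.0216         8.0433          24.1298
  3         4.25         3.9121        11.7363          46.9452
  4         4.25         3.8055        15.2222          76.1108
  5         4.25         3.7019        18.5094         111.0567
  6       102.50        86.8491       521.0944       3,647.6610
  Σ                    106.4245       578.7398       3,914.1719
P = 106.4245.
Convexity = Σ t(t+1)·PV / [P·(1+y)²] = 3,914.1719 / (106.4245 × 1.056784) = 34.80264.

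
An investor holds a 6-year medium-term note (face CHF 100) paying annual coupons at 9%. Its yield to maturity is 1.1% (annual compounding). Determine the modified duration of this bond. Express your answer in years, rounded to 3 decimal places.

5.041 years

Periodic yield y = 0.011. First find Macaulay duration:
  t   CF        PV=CF/(1+0.011)^t    t·PV
  1         9.00         8.9021         8.9021
  2         9.00         8.8052        17.6104
  3         9.00         8.7094        26.1282
  4         9.00         8.6147        34.4586
  5         9.00         8.5209        42.6046
  6       109.00       102.0750       612.4502
  Σ                    145.6273       742.1543
P = 145.6273; Macaulay duration = 742.1543 / 145.6273 = 5.09626 years.
Modified duration = D_Mac / (1 + y) = 5.09626 / 1.011 = 5.04081 years.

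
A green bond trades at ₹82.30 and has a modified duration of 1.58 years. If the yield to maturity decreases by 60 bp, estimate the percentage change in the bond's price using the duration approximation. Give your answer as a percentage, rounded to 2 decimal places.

+0.95%

Duration approximation: ΔP/P ≈ -D_mod · Δy = -1.58 × (-0.006) = +0.009480.
As a percentage: +0.9480%.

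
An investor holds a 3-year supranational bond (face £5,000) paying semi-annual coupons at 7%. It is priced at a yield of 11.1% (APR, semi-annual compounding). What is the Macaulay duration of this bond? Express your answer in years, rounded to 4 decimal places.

2.7417 years

Periodic yield y = 0.0555. Discount each cash flow and weight by its period:
  t   CF        PV=CF/(1+0.0555)^t    t·PV
  1       175.00       165.7982       165.7982
  2       175.00       157.0802       314.1605
  3       175.00       148.8207       446.4621
  4       175.00       140.9955       563.9818
  5       175.00       133.5817       667.9083
  6     5,175.00     3,742.4924    22,454.9545
  Σ                  4,488.7687    24,613.2654
Price P = Σ PV = 4,488.7687.
Macaulay duration = Σ(t·PV) / P = 24,613.2654 / 4,488.7687 = 5.48330 half-year periods.
In years: 5.48330 / 2 = 2.74165 years.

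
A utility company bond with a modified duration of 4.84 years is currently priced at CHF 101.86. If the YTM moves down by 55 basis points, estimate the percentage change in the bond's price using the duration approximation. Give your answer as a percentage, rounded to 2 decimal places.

Duration approximation: ΔP/P ≈ -D_mod · Δy = -4.84 × (-0.0055) = +0.026620.
As a percentage: +2.6620%.

+2.66%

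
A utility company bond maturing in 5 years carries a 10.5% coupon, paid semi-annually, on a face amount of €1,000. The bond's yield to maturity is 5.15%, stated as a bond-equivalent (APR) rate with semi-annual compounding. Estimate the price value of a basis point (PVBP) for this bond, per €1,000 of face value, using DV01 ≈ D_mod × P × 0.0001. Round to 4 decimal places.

€0.4961

Periodic yield y = 0.02575.
  t   CF        PV=CF/(1+0.02575)^t    t·PV
  1        52.50        51.1821        51.1821
  2        52.50        49.8972        99.7944
  3        52.50        48.6446       145.9338
  4        52.50        47.4235       189.6938
  5        52.50        46.2330       231.1648
  6        52.50        45.0723       270.4341
  7        52.50        43.9409       307.5861
  8        52.50        42.8378       342.7024
  9        52.50        41.7624       375.8617
  10    1,052.50       816.2193     8,162.1928
  Σ                  1,233.2130    10,176.5459
P = 1,233.2130; D_Mac = 8.25206 half-year periods = 4.12603 yrs; D_mod = 4.02245 yrs.
DV01 ≈ 4.02245 × 1,233.2130 × 0.0001 = 0.496054.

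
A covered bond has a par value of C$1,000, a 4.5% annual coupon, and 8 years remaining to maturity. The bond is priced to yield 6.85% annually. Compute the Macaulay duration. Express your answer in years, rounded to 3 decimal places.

Periodic yield y = 0.0685. Discount each cash flow and weight by its year:
  t   CF        PV=CF/(1+0.0685)^t    t·PV
  1        45.00        42.1151        42.1151
  2        45.00        39.4152        78.8304
  3        45.00        36.8883       110.6650
  4        45.00        34.5235       138.0939
  5        45.00        32.3102       161.5511
  6        45.00        30.2389       181.4331
  7        45.00        28.3003       198.1020
  8     1,045.00       615.0637     4,920.5094
  Σ                    858.8551     5,831.2999
Price P = Σ PV = 858.8551.
Macaulay duration = Σ(t·PV) / P = 5,831.2999 / 858.8551 = 6.78962 years.

6.790 years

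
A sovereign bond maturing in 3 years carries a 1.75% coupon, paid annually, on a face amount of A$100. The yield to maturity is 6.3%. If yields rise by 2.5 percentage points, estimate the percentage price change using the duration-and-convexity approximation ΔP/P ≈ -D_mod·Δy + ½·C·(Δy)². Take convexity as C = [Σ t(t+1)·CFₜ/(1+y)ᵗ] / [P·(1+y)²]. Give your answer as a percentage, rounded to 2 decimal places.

With y = 0.063:
  t   CF        PV=CF/(1+0.063)^t    t·PV        t(t+1)·PV
  1         1.75         1.6463         1.6463           3.2926
  2         1.75         1.5487         3.0974           9.2923
  3       101.75        84.7100       254.1300       1,016.5199
  Σ                     87.9050       258.8737       1,029.1047
P = 87.9050; D_Mac = 2.94493 yrs; D_mod = 2.77039 yrs; C = 10.36047.
Duration effect: -2.77039 × (+0.025) = -0.069260
Convexity effect: 0.5 × 10.36047 × (0.025)² = +0.0032376
ΔP/P ≈ -0.069260 + 0.0032376 = -0.066022 = -6.6022%.

-6.60%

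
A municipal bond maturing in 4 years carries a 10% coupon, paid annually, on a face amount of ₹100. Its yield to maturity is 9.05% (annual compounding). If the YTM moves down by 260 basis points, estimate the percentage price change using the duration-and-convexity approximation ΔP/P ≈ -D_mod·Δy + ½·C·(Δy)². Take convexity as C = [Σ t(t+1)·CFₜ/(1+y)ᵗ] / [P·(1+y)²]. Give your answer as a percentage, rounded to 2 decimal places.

With y = 0.0905:
  t   CF        PV=CF/(1+0.0905)^t    t·PV        t(t+1)·PV
  1        10.00         9.1701         9.1701          18.3402
  2        10.00         8.4091        16.8182          50.4545
  3        10.00         7.7112        23.1337          92.5346
  4       110.00        77.7840       311.1358       1,555.6790
  Σ                    103.0744       360.2577       1,717.0084
P = 103.0744; D_Mac = 3.49512 yrs; D_mod = 3.20507 yrs; C = 14.00782.
Duration effect: -3.20507 × (-0.026) = +0.083332
Convexity effect: 0.5 × 14.00782 × (-0.026)² = +0.0047346
ΔP/P ≈ +0.083332 + 0.0047346 = +0.088066 = +8.8066%.

+8.81%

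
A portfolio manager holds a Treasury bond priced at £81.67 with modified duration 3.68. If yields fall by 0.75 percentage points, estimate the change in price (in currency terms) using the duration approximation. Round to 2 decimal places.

Duration approximation: ΔP/P ≈ -D_mod · Δy = -3.68 × (-0.0075) = +0.027600.
ΔP ≈ 81.67 × (+0.027600) = +2.254092.

+£2.25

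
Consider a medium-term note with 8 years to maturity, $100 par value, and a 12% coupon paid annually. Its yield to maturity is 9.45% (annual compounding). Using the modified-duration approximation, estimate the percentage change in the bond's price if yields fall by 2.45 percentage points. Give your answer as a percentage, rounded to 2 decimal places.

+12.81%

Periodic yield y = 0.0945. Modified duration first:
  t   CF        PV=CF/(1+0.0945)^t    t·PV
  1        12.00        10.9639        10.9639
  2        12.00        10.0173        20.0346
  3        12.00         9.1524        27.4571
  4        12.00         8.3622        33.4486
  5        12.00         7.6402        38.2008
  6        12.00         6.9805        41.8830
  7        12.00         6.3778        44.6446
  8       112.00        54.3866       435.0928
  Σ                    113.8808       651.7254
P = 113.8808; D_Mac = 5.72287 yrs; D_mod = 5.72287/(1+0.0945) = 5.22876 yrs.
ΔP/P ≈ -D_mod · Δy = -5.22876 × (-0.0245) = +0.128105 = +12.8105%.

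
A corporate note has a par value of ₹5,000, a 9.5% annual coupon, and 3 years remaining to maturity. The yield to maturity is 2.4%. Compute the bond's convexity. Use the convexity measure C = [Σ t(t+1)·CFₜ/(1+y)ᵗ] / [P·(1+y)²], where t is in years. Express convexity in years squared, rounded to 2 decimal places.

10.28

With y = 0.024:
  t   CF        PV=CF/(1+0.024)^t    t·PV        t(t+1)·PV
  1       475.00       463.8672       463.8672         927.7344
  2       475.00       452.9953       905.9906       2,717.9718
  3     5,475.00     5,098.9911    15,296.9733      61,187.8932
  Σ                  6,015.8536    16,666.8311      64,833.5993
P = 6,015.8536.
Convexity = Σ t(t+1)·PV / [P·(1+y)²] = 64,833.5993 / (6,015.8536 × 1.048576) = 10.27787.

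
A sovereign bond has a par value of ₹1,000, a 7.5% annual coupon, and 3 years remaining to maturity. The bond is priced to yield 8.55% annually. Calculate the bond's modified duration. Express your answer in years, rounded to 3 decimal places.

2.573 years

Periodic yield y = 0.0855. First find Macaulay duration:
  t   CF        PV=CF/(1+0.0855)^t    t·PV
  1        75.00        69.0926        69.0926
  2        75.00        63.6505       127.3009
  3     1,075.00       840.4637     2,521.3912
  Σ                    973.2068     2,717.7847
P = 973.2068; Macaulay duration = 2,717.7847 / 973.2068 = 2.79261 years.
Modified duration = D_Mac / (1 + y) = 2.79261 / 1.0855 = 2.57265 years.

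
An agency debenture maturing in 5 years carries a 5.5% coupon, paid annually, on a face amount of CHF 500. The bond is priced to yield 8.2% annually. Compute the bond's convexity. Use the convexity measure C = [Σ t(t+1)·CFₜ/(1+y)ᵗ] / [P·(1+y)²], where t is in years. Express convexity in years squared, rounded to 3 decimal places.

22.053

With y = 0.082:
  t   CF        PV=CF/(1+0.082)^t    t·PV        t(t+1)·PV
  1        27.50        25.4159        25.4159          50.8318
  2        27.50        23.4897        46.9795         140.9384
  3        27.50        21.7096        65.1287         260.5147
  4        27.50        20.0643        80.2571         401.2857
  5       527.50       355.7019     1,778.5094      10,671.0564
  Σ                    446.3814     1,996.2906      11,524.6269
P = 446.3814.
Convexity = Σ t(t+1)·PV / [P·(1+y)²] = 11,524.6269 / (446.3814 × 1.170724) = 22.05293.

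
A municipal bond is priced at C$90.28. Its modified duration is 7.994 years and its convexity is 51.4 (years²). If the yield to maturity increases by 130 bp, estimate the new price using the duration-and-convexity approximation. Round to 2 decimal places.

Duration effect: -D_mod·Δy = -7.994 × (+0.013) = -0.103922
Convexity effect: ½·C·(Δy)² = 0.5 × 51.4 × (0.013)² = +0.0043433
ΔP/P ≈ -0.103922 + 0.0043433 = -0.0995787
New price ≈ 90.28 × (1 - 0.0995787) = 81.290034964.

C$81.29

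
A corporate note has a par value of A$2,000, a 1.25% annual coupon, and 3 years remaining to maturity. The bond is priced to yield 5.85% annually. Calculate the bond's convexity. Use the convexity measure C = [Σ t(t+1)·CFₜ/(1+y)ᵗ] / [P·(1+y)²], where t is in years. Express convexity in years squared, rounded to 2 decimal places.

With y = 0.0585:
  t   CF        PV=CF/(1+0.0585)^t    t·PV        t(t+1)·PV
  1        25.00        23.6183        23.6183          47.2367
  2        25.00        22.3130        44.6260         133.8781
  3     2,025.00     1,707.4675     5,122.4024      20,489.6097
  Σ                  1,753.3988     5,190.6468      20,670.7245
P = 1,753.3988.
Convexity = Σ t(t+1)·PV / [P·(1+y)²] = 20,670.7245 / (1,753.3988 × 1.120422) = 10.52188.

10.52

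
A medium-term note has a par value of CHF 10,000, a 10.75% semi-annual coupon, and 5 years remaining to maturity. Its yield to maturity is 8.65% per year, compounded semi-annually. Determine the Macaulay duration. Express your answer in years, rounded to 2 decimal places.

4.04 years

Periodic yield y = 0.04325. Discount each cash flow and weight by its period:
  t   CF        PV=CF/(1+0.04325)^t    t·PV
  1       537.50       515.2169       515.2169
  2       537.50       493.8575       987.7151
  3       537.50       473.3837     1,420.1511
  4       537.50       453.7586     1,815.0345
  5       537.50       434.9472     2,174.7358
  6       537.50       416.9156     2,501.4934
  7       537.50       399.6315     2,797.4205
  8       537.50       383.0640     3,064.5119
  9       537.50       367.1833     3,304.6498
  10   10,537.50     6,900.0725    69,000.7250
  Σ                 10,838.0307    87,581.6538
Price P = Σ PV = 10,838.0307.
Macaulay duration = Σ(t·PV) / P = 87,581.6538 / 10,838.0307 = 8.08096 half-year periods.
In years: 8.08096 / 2 = 4.04048 years.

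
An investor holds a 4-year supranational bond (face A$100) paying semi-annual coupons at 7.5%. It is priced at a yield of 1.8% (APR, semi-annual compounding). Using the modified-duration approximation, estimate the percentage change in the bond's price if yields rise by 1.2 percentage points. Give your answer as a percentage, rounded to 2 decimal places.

-4.26%

Periodic yield y = 0.009. Modified duration first:
  t   CF        PV=CF/(1+0.009)^t    t·PV
  1         3.75         3.7166         3.7166
  2         3.75         3.6834         7.3668
  3         3.75         3.6505        10.9516
  4         3.75         3.6180        14.4719
  5         3.75         3.5857        17.9286
  6         3.75         3.5537        21.3224
  7         3.75         3.5220        24.6542
  8       103.75        96.5737       772.5894
  Σ                    121.9036       873.0015
P = 121.9036; D_Mac = 7.16141 half-year periods = 3.58070 yrs; D_mod = 3.58070/(1+0.009) = 3.54876 yrs.
ΔP/P ≈ -D_mod · Δy = -3.54876 × (+0.012) = -0.042585 = -4.2585%.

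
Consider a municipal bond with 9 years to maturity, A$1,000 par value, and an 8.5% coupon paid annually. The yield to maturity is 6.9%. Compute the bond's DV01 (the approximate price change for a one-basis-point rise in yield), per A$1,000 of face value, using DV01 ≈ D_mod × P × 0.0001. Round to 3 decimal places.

Periodic yield y = 0.069.
  t   CF        PV=CF/(1+0.069)^t    t·PV
  1        85.00        79.5136        79.5136
  2        85.00        74.3813       148.7625
  3        85.00        69.5802       208.7407
  4        85.00        65.0891       260.3563
  5        85.00        60.8878       304.4391
  6        85.00        56.9577       341.7464
  7        85.00        53.2813       372.9693
  8        85.00        49.8422       398.7377
  9     1,085.00       595.1554     5,356.3988
  Σ                  1,104.6886     7,471.6642
P = 1,104.6886; D_Mac = 6.76359 yrs; D_mod = 6.32703 yrs.
DV01 ≈ 6.32703 × 1,104.6886 × 0.0001 = 0.698940.

A$0.699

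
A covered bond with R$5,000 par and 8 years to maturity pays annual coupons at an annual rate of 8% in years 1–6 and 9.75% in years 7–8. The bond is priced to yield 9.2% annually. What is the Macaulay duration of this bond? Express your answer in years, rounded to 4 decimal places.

Periodic yield y = 0.092. Discount each cash flow and weight by its year:
  t   CF        PV=CF/(1+0.092)^t    t·PV
  1       400.00       366.3004       366.3004
  2       400.00       335.4399       670.8798
  3       400.00       307.1794       921.5382
  4       400.00       281.2998     1,125.1992
  5       400.00       257.6006     1,288.0028
  6       400.00       235.8979     1,415.3877
  7       487.50       263.2790     1,842.9527
  8     5,487.50     2,713.8974    21,711.1793
  Σ                  4,760.8943    29,341.4400
Price P = Σ PV = 4,760.8943.
Macaulay duration = Σ(t·PV) / P = 29,341.4400 / 4,760.8943 = 6.16301 years.

6.1630 years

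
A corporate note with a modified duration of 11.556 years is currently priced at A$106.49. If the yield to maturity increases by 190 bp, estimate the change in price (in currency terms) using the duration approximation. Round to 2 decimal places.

-A$23.38

Duration approximation: ΔP/P ≈ -D_mod · Δy = -11.556 × (+0.019) = -0.219564.
ΔP ≈ 106.49 × (-0.219564) = -23.38137036.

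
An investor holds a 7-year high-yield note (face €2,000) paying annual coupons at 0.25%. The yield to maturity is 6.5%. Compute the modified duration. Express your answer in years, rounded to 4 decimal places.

6.5091 years

Periodic yield y = 0.065. First find Macaulay duration:
  t   CF        PV=CF/(1+0.065)^t    t·PV
  1         5.00         4.6948         4.6948
  2         5.00         4.4083         8.8166
  3         5.00         4.1392        12.4177
  4         5.00         3.8866        15.5465
  5         5.00         3.6494        18.2470
  6         5.00         3.4267        20.5600
  7     2,005.00     1,290.2300     9,031.6097
  Σ                  1,314.4350     9,111.8924
P = 1,314.4350; Macaulay duration = 9,111.8924 / 1,314.4350 = 6.93217 years.
Modified duration = D_Mac / (1 + y) = 6.93217 / 1.065 = 6.50908 years.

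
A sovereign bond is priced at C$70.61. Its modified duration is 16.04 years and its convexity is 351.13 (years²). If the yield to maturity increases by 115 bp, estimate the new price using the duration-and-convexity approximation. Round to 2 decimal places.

C$59.22

Duration effect: -D_mod·Δy = -16.04 × (+0.0115) = -0.184460
Convexity effect: ½·C·(Δy)² = 0.5 × 351.13 × (0.0115)² = +0.02321847125
ΔP/P ≈ -0.184460 + 0.02321847125 = -0.16124152875
New price ≈ 70.61 × (1 - 0.16124152875) = 59.2247356549625.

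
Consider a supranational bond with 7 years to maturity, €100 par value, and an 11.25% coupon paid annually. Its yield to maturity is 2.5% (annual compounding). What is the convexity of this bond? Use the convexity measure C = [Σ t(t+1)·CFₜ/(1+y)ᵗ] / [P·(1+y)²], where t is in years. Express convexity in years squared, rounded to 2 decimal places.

With y = 0.025:
  t   CF        PV=CF/(1+0.025)^t    t·PV        t(t+1)·PV
  1        11.25        10.9756        10.9756          21.9512
  2        11.25        10.7079        21.4158          64.2475
  3        11.25        10.4467        31.3402         125.3609
  4        11.25        10.1919        40.7678         203.8389
  5        11.25         9.9434        49.7168         298.3008
  6        11.25         9.7008        58.2050         407.4353
  7       111.25        93.5908       655.1353       5,241.0824
  Σ                    155.5572       867.5566       6,362.2170
P = 155.5572.
Convexity = Σ t(t+1)·PV / [P·(1+y)²] = 6,362.2170 / (155.5572 × 1.050625) = 38.92877.

38.93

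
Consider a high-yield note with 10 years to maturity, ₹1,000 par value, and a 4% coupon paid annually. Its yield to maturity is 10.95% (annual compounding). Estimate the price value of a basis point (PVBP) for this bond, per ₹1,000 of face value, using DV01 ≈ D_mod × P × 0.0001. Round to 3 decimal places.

Periodic yield y = 0.1095.
  t   CF        PV=CF/(1+0.1095)^t    t·PV
  1        40.00        36.0523        36.0523
  2        40.00        32.4942        64.9883
  3        40.00        29.2872        87.8616
  4        40.00        26.3968       105.5871
  5        40.00        23.7916       118.9579
  6        40.00        21.4435       128.6611
  7        40.00        19.3272       135.2904
  8        40.00        17.4197       139.3579
  9        40.00        15.7005       141.3047
  10    1,040.00       367.9258     3,679.2583
  Σ                    589.8388     4,637.3197
P = 589.8388; D_Mac = 7.86201 yrs; D_mod = 7.08609 yrs.
DV01 ≈ 7.08609 × 589.8388 × 0.0001 = 0.417965.

₹0.418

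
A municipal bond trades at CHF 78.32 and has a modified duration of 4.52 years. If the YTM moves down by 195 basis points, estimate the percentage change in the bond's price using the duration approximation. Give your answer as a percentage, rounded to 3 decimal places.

+8.814%

Duration approximation: ΔP/P ≈ -D_mod · Δy = -4.52 × (-0.0195) = +0.088140.
As a percentage: +8.8140%.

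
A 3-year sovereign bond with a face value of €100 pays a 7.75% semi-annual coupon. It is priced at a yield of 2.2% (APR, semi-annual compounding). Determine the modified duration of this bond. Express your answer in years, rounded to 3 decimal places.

2.726 years

Periodic yield y = 0.011. First find Macaulay duration:
  t   CF        PV=CF/(1+0.011)^t    t·PV
  1        3.875         3.8328         3.8328
  2        3.875         3.7911         7.5823
  3        3.875         3.7499        11.2497
  4        3.875         3.7091        14.8364
  5        3.875         3.6687        18.3437
  6      103.875        97.2756       583.6538
  Σ                    116.0273       639.4986
P = 116.0273; Macaulay duration = 639.4986 / 116.0273 = 5.51162 half-year periods = 2.75581 years.
Modified duration = D_Mac / (1 + y) = 2.75581 / 1.011 = 2.72583 years.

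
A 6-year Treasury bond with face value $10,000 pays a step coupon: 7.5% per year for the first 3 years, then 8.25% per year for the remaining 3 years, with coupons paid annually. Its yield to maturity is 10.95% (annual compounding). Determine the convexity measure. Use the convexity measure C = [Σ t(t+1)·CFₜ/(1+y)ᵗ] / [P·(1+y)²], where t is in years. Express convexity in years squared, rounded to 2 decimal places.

26.32

With y = 0.1095:
  t   CF        PV=CF/(1+0.1095)^t    t·PV        t(t+1)·PV
  1       750.00       675.9802       675.9802       1,351.9603
  2       750.00       609.2656     1,218.5312       3,655.5935
  3       750.00       549.1353     1,647.4058       6,589.6233
  4       825.00       544.4334     2,177.7334      10,888.6670
  5       825.00       490.7015     2,453.5077      14,721.0460
  6    10,825.00     5,803.1536    34,818.9216     243,732.4511
  Σ                  8,672.6695    42,992.0798     280,939.3414
P = 8,672.6695.
Convexity = Σ t(t+1)·PV / [P·(1+y)²] = 280,939.3414 / (8,672.6695 × 1.230990) = 26.31511.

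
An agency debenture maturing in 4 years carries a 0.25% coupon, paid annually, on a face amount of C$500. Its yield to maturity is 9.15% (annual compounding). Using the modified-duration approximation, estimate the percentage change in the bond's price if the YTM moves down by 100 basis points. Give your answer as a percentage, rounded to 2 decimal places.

+3.65%

Periodic yield y = 0.0915. Modified duration first:
  t   CF        PV=CF/(1+0.0915)^t    t·PV
  1         1.25         1.1452         1.1452
  2         1.25         1.0492         2.0984
  3         1.25         0.9613         2.8838
  4       501.25       353.1502     1,412.6007
  Σ                    356.3059     1,418.7281
P = 356.3059; D_Mac = 3.98177 yrs; D_mod = 3.98177/(1+0.0915) = 3.64798 yrs.
ΔP/P ≈ -D_mod · Δy = -3.64798 × (-0.01) = +0.036480 = +3.6480%.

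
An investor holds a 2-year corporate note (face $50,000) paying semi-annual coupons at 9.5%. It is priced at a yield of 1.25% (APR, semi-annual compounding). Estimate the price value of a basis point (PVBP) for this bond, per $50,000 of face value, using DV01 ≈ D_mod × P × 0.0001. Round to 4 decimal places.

$10.8516

Periodic yield y = 0.00625.
  t   CF        PV=CF/(1+0.00625)^t    t·PV
  1     2,375.00     2,360.2484     2,360.2484
  2     2,375.00     2,345.5885     4,691.1770
  3     2,375.00     2,331.0196     6,993.0589
  4    52,375.00    51,085.8310   204,343.3241
  Σ                 58,122.6876   218,387.8085
P = 58,122.6876; D_Mac = 3.75736 half-year periods = 1.87868 yrs; D_mod = 1.86701 yrs.
DV01 ≈ 1.86701 × 58,122.6876 × 0.0001 = 10.851568.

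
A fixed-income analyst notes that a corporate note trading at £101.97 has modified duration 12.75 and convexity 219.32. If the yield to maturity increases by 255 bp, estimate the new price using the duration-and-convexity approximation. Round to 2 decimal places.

Duration effect: -D_mod·Δy = -12.75 × (+0.0255) = -0.325125
Convexity effect: ½·C·(Δy)² = 0.5 × 219.32 × (0.0255)² = +0.071306415
ΔP/P ≈ -0.325125 + 0.071306415 = -0.253818585
New price ≈ 101.97 × (1 - 0.253818585) = 76.08811888755.

£76.09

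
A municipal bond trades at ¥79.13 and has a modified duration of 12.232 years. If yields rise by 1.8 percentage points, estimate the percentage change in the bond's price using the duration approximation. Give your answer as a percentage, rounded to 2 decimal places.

Duration approximation: ΔP/P ≈ -D_mod · Δy = -12.232 × (+0.018) = -0.220176.
As a percentage: -22.0176%.

-22.02%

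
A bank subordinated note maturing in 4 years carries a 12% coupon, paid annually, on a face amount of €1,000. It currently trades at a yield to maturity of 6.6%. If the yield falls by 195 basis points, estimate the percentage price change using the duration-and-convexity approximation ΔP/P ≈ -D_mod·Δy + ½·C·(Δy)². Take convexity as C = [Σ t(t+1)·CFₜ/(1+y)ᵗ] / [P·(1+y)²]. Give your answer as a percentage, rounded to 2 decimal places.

With y = 0.066:
  t   CF        PV=CF/(1+0.066)^t    t·PV        t(t+1)·PV
  1       120.00       112.5704       112.5704         225.1407
  2       120.00       105.6007       211.2014         633.6043
  3       120.00        99.0626       297.1877       1,188.7510
  4     1,120.00       867.3397     3,469.3586      17,346.7931
  Σ                  1,184.5733     4,090.3181      19,394.2891
P = 1,184.5733; D_Mac = 3.45299 yrs; D_mod = 3.23920 yrs; C = 14.40779.
Duration effect: -3.23920 × (-0.0195) = +0.063164
Convexity effect: 0.5 × 14.40779 × (-0.0195)² = +0.0027393
ΔP/P ≈ +0.063164 + 0.0027393 = +0.065904 = +6.5904%.

+6.59%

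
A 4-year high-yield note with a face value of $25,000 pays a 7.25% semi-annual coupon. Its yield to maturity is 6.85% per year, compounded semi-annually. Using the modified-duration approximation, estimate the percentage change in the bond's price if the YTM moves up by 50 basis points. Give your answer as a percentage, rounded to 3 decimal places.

-1.715%

Periodic yield y = 0.03425. Modified duration first:
  t   CF        PV=CF/(1+0.03425)^t    t·PV
  1       906.25       876.2388       876.2388
  2       906.25       847.2215     1,694.4430
  3       906.25       819.1651     2,457.4952
  4       906.25       792.0378     3,168.1511
  5       906.25       765.8088     3,829.0442
  6       906.25       740.4485     4,442.6908
  7       906.25       715.9279     5,011.4956
  8    25,906.25    19,787.9277   158,303.4219
  Σ                 25,344.7762   179,782.9807
P = 25,344.7762; D_Mac = 7.09349 half-year periods = 3.54675 yrs; D_mod = 3.54675/(1+0.03425) = 3.42929 yrs.
ΔP/P ≈ -D_mod · Δy = -3.42929 × (+0.005) = -0.017146 = -1.7146%.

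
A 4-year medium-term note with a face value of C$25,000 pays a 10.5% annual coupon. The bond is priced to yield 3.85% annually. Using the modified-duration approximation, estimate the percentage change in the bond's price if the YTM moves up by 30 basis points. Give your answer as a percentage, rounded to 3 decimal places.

Periodic yield y = 0.0385. Modified duration first:
  t   CF        PV=CF/(1+0.0385)^t    t·PV
  1     2,625.00     2,527.6842     2,527.6842
  2     2,625.00     2,433.9761     4,867.9522
  3     2,625.00     2,343.7420     7,031.2260
  4    27,625.00    23,750.6928    95,002.7714
  Σ                 31,056.0951   109,429.6337
P = 31,056.0951; D_Mac = 3.52361 yrs; D_mod = 3.52361/(1+0.0385) = 3.39298 yrs.
ΔP/P ≈ -D_mod · Δy = -3.39298 × (+0.003) = -0.010179 = -1.0179%.

-1.018%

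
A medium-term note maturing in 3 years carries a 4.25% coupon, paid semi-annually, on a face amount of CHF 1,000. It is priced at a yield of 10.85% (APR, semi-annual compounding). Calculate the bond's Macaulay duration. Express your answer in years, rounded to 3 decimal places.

2.831 years

Periodic yield y = 0.05425. Discount each cash flow and weight by its period:
  t   CF        PV=CF/(1+0.05425)^t    t·PV
  1        21.25        20.1565        20.1565
  2        21.25        19.1193        38.2386
  3        21.25        18.1354        54.4063
  4        21.25        17.2022        68.8089
  5        21.25        16.3170        81.5851
  6     1,021.25       743.8244     4,462.9463
  Σ                    834.7549     4,726.1417
Price P = Σ PV = 834.7549.
Macaulay duration = Σ(t·PV) / P = 4,726.1417 / 834.7549 = 5.66171 half-year periods.
In years: 5.66171 / 2 = 2.83086 years.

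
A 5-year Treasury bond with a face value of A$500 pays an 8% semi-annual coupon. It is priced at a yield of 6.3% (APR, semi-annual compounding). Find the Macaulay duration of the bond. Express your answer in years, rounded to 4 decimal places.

Periodic yield y = 0.0315. Discount each cash flow and weight by its period:
  t   CF        PV=CF/(1+0.0315)^t    t·PV
  1        20.00        19.3892        19.3892
  2        20.00        18.7971        37.5943
  3        20.00        18.2231        54.6693
  4        20.00        17.6666        70.6664
  5        20.00        17.1271        85.6355
  6        20.00        16.6041        99.6244
  7        20.00        16.0970       112.6791
  8        20.00        15.6054       124.8436
  9        20.00        15.1289       136.1600
  10      520.00       381.3388     3,813.3882
  Σ                    535.9774     4,554.6500
Price P = Σ PV = 535.9774.
Macaulay duration = Σ(t·PV) / P = 4,554.6500 / 535.9774 = 8.49784 half-year periods.
In years: 8.49784 / 2 = 4.24892 years.

4.2489 years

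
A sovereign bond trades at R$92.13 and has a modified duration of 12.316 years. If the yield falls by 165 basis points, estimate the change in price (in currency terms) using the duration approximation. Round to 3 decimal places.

Duration approximation: ΔP/P ≈ -D_mod · Δy = -12.316 × (-0.0165) = +0.203214.
ΔP ≈ 92.13 × (+0.203214) = +18.72210582.

+R$18.722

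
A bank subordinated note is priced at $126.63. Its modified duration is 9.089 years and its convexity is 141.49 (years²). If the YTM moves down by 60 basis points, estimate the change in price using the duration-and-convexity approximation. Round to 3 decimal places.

+$7.228

Duration effect: -D_mod·Δy = -9.089 × (-0.006) = +0.054534
Convexity effect: ½·C·(Δy)² = 0.5 × 141.49 × (-0.006)² = +0.00254682
ΔP/P ≈ +0.054534 + 0.00254682 = +0.05708082
ΔP ≈ 126.63 × (+0.05708082) = +7.2281442366.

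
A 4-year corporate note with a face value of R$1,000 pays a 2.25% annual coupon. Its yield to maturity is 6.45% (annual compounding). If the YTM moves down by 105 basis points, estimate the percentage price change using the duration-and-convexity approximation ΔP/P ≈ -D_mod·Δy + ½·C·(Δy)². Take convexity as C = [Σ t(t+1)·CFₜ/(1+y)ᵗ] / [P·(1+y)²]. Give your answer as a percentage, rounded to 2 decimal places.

+3.90%

With y = 0.0645:
  t   CF        PV=CF/(1+0.0645)^t    t·PV        t(t+1)·PV
  1        22.50        21.1367        21.1367          42.2734
  2        22.50        19.8560        39.7119         119.1358
  3        22.50        18.6529        55.9586         223.8344
  4     1,022.50       796.3072     3,185.2289      15,926.1444
  Σ                    855.9527     3,302.0361      16,311.3880
P = 855.9527; D_Mac = 3.85773 yrs; D_mod = 3.62398 yrs; C = 16.81705.
Duration effect: -3.62398 × (-0.0105) = +0.038052
Convexity effect: 0.5 × 16.81705 × (-0.0105)² = +0.0009270
ΔP/P ≈ +0.038052 + 0.0009270 = +0.038979 = +3.8979%.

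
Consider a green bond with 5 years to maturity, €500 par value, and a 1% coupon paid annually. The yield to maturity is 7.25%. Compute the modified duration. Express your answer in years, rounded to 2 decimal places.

Periodic yield y = 0.0725. First find Macaulay duration:
  t   CF        PV=CF/(1+0.0725)^t    t·PV
  1         5.00         4.6620         4.6620
  2         5.00         4.3469         8.6937
  3         5.00         4.0530        12.1590
  4         5.00         3.7790        15.1161
  5       505.00       355.8811     1,779.4053
  Σ                    372.7220     1,820.0362
P = 372.7220; Macaulay duration = 1,820.0362 / 372.7220 = 4.88309 years.
Modified duration = D_Mac / (1 + y) = 4.88309 / 1.0725 = 4.55300 years.

4.55 years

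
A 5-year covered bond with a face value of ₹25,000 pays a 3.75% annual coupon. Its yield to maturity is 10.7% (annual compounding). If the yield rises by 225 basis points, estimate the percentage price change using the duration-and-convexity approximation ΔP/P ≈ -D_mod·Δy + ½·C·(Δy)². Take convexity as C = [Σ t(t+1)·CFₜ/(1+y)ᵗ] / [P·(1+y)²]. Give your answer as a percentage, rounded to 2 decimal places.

-8.77%

With y = 0.107:
  t   CF        PV=CF/(1+0.107)^t    t·PV        t(t+1)·PV
  1       937.50       846.8835       846.8835       1,693.7669
  2       937.50       765.0257     1,530.0514       4,590.1543
  3       937.50       691.0801     2,073.2404       8,292.9617
  4       937.50       624.2820     2,497.1279      12,485.6394
  5    25,937.50    15,602.3498    78,011.7489     468,070.4932
  Σ                 18,529.6211    84,959.0521     495,133.0155
P = 18,529.6211; D_Mac = 4.58504 yrs; D_mod = 4.14186 yrs; C = 21.80520.
Duration effect: -4.14186 × (+0.0225) = -0.093192
Convexity effect: 0.5 × 21.80520 × (0.0225)² = +0.0055194
ΔP/P ≈ -0.093192 + 0.0055194 = -0.087672 = -8.7672%.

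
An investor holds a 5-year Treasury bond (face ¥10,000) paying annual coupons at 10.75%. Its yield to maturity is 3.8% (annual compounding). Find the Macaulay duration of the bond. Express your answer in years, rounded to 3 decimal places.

Periodic yield y = 0.038. Discount each cash flow and weight by its year:
  t   CF        PV=CF/(1+0.038)^t    t·PV
  1     1,075.00     1,035.6455     1,035.6455
  2     1,075.00       997.7317     1,995.4633
  3     1,075.00       961.2058     2,883.6175
  4     1,075.00       926.0172     3,704.0688
  5    11,075.00     9,190.8773    45,954.3864
  Σ                 13,111.4775    55,573.1815
Price P = Σ PV = 13,111.4775.
Macaulay duration = Σ(t·PV) / P = 55,573.1815 / 13,111.4775 = 4.23851 years.

4.239 years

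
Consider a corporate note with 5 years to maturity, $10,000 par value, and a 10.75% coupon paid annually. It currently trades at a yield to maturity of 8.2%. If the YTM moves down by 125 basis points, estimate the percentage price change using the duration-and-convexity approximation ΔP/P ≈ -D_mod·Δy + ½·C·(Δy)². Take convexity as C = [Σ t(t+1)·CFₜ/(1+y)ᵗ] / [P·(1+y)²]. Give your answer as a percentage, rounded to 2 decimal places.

+4.97%

With y = 0.082:
  t   CF        PV=CF/(1+0.082)^t    t·PV        t(t+1)·PV
  1     1,075.00       993.5305       993.5305       1,987.0610
  2     1,075.00       918.2352     1,836.4704       5,509.4113
  3     1,075.00       848.6462     2,545.9387      10,183.7547
  4     1,075.00       784.3311     3,137.3243      15,686.6215
  5    11,075.00     7,468.0537    37,340.2684     224,041.6104
  Σ                 11,012.7967    45,853.5323     257,408.4588
P = 11,012.7967; D_Mac = 4.16366 yrs; D_mod = 3.84811 yrs; C = 19.96506.
Duration effect: -3.84811 × (-0.0125) = +0.048101
Convexity effect: 0.5 × 19.96506 × (-0.0125)² = +0.0015598
ΔP/P ≈ +0.048101 + 0.0015598 = +0.049661 = +4.9661%.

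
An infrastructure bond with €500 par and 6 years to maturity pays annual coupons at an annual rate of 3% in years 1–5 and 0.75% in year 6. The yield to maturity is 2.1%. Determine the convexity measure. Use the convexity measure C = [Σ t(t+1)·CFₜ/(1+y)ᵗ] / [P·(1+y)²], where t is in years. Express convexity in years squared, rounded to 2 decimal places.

With y = 0.021:
  t   CF        PV=CF/(1+0.021)^t    t·PV        t(t+1)·PV
  1        15.00        14.6915        14.6915          29.3830
  2        15.00        14.3893        28.7786          86.3358
  3        15.00        14.0933        42.2800         169.1201
  4        15.00        13.8035        55.2139         276.0694
  5        15.00        13.5196        67.5978         405.5868
  6       503.75       444.6933     2,668.1599      18,677.1195
  Σ                    515.1905     2,876.7217      19,643.6146
P = 515.1905.
Convexity = Σ t(t+1)·PV / [P·(1+y)²] = 19,643.6146 / (515.1905 × 1.042441) = 36.57650.

36.58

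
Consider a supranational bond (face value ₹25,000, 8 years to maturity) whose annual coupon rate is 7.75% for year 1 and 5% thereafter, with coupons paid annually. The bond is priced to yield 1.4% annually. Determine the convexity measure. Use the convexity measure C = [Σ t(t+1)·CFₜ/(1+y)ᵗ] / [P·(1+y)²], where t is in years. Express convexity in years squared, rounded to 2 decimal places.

With y = 0.014:
  t   CF        PV=CF/(1+0.014)^t    t·PV        t(t+1)·PV
  1     1,937.50     1,910.7495     1,910.7495       3,821.4990
  2     1,250.00     1,215.7215     2,431.4430       7,294.3291
  3     1,250.00     1,198.9364     3,596.8092      14,387.2369
  4     1,250.00     1,182.3830     4,729.5322      23,647.6609
  5     1,250.00     1,166.0582     5,830.2911      34,981.7469
  6     1,250.00     1,149.9588     6,899.7528      48,298.2698
  7     1,250.00     1,134.0817     7,938.5716      63,508.5731
  8    26,250.00    23,486.8983   187,895.1866   1,691,056.6796
  Σ                 32,444.7875   221,232.3362   1,886,995.9952
P = 32,444.7875.
Convexity = Σ t(t+1)·PV / [P·(1+y)²] = 1,886,995.9952 / (32,444.7875 × 1.028196) = 56.56531.

56.57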